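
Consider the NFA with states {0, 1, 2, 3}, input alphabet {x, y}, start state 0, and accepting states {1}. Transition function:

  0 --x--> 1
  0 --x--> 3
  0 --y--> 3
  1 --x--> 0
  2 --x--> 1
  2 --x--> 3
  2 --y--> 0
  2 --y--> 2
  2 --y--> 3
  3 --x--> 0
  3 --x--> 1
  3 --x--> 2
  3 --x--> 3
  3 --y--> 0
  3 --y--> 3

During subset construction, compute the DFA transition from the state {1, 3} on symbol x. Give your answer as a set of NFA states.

{0, 1, 2, 3}

δ(1,x) = {0}; δ(3,x) = {0, 1, 2, 3}.
Union: {0, 1, 2, 3}.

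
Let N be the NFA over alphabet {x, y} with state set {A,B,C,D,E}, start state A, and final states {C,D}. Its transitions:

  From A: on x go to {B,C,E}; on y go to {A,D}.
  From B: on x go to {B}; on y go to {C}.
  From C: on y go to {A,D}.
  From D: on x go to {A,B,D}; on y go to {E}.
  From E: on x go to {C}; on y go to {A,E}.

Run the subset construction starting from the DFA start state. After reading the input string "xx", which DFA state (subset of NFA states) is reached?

{B,C}

Start: {A}.
δ(A,x) = {B,C,E}.
Union: {B,C,E}.
After x: {B,C,E}.
δ(B,x) = {B}; δ(C,x) = ∅; δ(E,x) = {C}.
Union: {B,C}.
After x: {B,C}.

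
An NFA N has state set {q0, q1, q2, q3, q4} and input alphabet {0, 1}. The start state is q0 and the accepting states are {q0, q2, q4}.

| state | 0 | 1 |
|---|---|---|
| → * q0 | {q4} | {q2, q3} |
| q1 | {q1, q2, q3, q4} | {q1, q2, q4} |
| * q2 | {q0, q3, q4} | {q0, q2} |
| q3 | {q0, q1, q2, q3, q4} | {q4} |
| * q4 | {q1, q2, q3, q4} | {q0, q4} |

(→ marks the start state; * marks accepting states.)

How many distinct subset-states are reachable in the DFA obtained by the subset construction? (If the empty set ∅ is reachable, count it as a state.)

9

Start state of the DFA: {q0}.
{q0} --0--> {q4}  [new]
{q0} --1--> {q2, q3}  [new]
{q4} --0--> {q1, q2, q3, q4}  [new]
{q4} --1--> {q0, q4}  [new]
{q2, q3} --0--> {q0, q1, q2, q3, q4}  [new]
{q2, q3} --1--> {q0, q2, q4}  [new]
{q1, q2, q3, q4} --0--> {q0, q1, q2, q3, q4}  [seen]
{q1, q2, q3, q4} --1--> {q0, q1, q2, q4}  [new]
{q0, q4} --0--> {q1, q2, q3, q4}  [seen]
{q0, q4} --1--> {q0, q2, q3, q4}  [new]
{q0, q1, q2, q3, q4} --0--> {q0, q1, q2, q3, q4}  [seen]
{q0, q1, q2, q3, q4} --1--> {q0, q1, q2, q3, q4}  [seen]
{q0, q2, q4} --0--> {q0, q1, q2, q3, q4}  [seen]
{q0, q2, q4} --1--> {q0, q2, q3, q4}  [seen]
{q0, q1, q2, q4} --0--> {q0, q1, q2, q3, q4}  [seen]
{q0, q1, q2, q4} --1--> {q0, q1, q2, q3, q4}  [seen]
{q0, q2, q3, q4} --0--> {q0, q1, q2, q3, q4}  [seen]
{q0, q2, q3, q4} --1--> {q0, q2, q3, q4}  [seen]
Reachable DFA states: {q0}, {q4}, {q2, q3}, {q1, q2, q3, q4}, {q0, q4}, {q0, q1, q2, q3, q4}, {q0, q2, q4}, {q0, q1, q2, q4}, {q0, q2, q3, q4}.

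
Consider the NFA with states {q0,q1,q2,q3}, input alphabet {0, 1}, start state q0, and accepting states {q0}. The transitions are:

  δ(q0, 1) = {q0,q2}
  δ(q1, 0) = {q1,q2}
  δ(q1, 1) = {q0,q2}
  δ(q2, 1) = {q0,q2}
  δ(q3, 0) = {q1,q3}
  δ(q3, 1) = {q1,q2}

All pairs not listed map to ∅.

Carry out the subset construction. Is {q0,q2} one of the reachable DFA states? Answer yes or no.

Start state of the DFA: {q0}.
{q0} --0--> ∅  [new]
{q0} --1--> {q0,q2}  [new]
∅ --0--> ∅  [seen]
∅ --1--> ∅  [seen]
{q0,q2} --0--> ∅  [seen]
{q0,q2} --1--> {q0,q2}  [seen]
Reachable DFA states: {q0}, ∅, {q0,q2}.
{q0,q2} is among them.

yes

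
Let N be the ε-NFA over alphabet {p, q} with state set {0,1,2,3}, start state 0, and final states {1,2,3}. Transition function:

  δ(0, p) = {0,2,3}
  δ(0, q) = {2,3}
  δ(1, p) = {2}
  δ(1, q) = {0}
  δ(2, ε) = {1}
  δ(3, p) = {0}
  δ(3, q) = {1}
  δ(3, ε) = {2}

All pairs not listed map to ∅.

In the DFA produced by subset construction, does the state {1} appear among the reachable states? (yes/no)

no

Start state of the DFA: {0} (ε-closure of the NFA start).
{0} --p--> {0,1,2,3}  [new]
{0} --q--> {1,2,3}  [new]
{0,1,2,3} --p--> {0,1,2,3}  [seen]
{0,1,2,3} --q--> {0,1,2,3}  [seen]
{1,2,3} --p--> {0,1,2}  [new]
{1,2,3} --q--> {0,1}  [new]
{0,1,2} --p--> {0,1,2,3}  [seen]
{0,1,2} --q--> {0,1,2,3}  [seen]
{0,1} --p--> {0,1,2,3}  [seen]
{0,1} --q--> {0,1,2,3}  [seen]
Reachable DFA states: {0}, {0,1,2,3}, {1,2,3}, {0,1,2}, {0,1}.
{1} is not among them.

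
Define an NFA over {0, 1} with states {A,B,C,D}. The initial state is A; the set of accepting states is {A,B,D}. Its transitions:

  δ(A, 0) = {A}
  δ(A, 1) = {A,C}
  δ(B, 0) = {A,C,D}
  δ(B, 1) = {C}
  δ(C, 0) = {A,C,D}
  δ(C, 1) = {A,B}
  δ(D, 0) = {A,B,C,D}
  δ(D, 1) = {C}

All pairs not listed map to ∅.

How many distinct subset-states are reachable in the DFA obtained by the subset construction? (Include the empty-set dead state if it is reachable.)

5

Start state of the DFA: {A}.
{A} --0--> {A}  [seen]
{A} --1--> {A,C}  [new]
{A,C} --0--> {A,C,D}  [new]
{A,C} --1--> {A,B,C}  [new]
{A,C,D} --0--> {A,B,C,D}  [new]
{A,C,D} --1--> {A,B,C}  [seen]
{A,B,C} --0--> {A,C,D}  [seen]
{A,B,C} --1--> {A,B,C}  [seen]
{A,B,C,D} --0--> {A,B,C,D}  [seen]
{A,B,C,D} --1--> {A,B,C}  [seen]
Reachable DFA states: {A}, {A,C}, {A,C,D}, {A,B,C}, {A,B,C,D}.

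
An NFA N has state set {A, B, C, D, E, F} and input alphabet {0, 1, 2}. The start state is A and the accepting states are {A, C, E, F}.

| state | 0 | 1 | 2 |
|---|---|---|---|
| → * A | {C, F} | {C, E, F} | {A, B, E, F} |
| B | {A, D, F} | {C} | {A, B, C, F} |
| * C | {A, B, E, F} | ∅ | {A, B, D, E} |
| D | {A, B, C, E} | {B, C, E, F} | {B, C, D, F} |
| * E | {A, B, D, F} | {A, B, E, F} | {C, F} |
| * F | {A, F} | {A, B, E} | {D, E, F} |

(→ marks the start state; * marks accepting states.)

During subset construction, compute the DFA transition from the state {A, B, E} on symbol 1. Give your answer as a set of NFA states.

δ(A,1) = {C, E, F}; δ(B,1) = {C}; δ(E,1) = {A, B, E, F}.
Union: {A, B, C, E, F}.

{A, B, C, E, F}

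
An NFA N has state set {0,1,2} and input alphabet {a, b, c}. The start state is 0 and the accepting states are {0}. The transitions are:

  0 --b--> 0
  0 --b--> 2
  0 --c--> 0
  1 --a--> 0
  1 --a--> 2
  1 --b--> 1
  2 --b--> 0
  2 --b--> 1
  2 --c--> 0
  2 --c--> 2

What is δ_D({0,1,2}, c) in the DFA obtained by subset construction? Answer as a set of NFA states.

{0,2}

δ(0,c) = {0}; δ(1,c) = ∅; δ(2,c) = {0,2}.
Union: {0,2}.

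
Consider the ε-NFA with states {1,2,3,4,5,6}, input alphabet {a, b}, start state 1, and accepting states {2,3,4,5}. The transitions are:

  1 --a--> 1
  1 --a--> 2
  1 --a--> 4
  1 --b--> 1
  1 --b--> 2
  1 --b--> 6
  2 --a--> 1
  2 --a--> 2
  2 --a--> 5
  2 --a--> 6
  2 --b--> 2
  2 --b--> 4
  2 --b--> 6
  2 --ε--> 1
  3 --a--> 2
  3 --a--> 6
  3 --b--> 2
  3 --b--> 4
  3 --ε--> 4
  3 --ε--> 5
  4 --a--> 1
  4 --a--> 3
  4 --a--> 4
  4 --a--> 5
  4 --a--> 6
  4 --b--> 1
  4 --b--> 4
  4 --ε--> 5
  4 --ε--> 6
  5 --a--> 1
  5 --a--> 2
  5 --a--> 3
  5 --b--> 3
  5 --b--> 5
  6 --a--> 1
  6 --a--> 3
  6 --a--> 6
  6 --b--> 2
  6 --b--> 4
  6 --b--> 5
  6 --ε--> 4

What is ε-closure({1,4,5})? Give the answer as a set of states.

{1,4,5,6}

Begin with {1,4,5}.
4 →ε {5,6}; add 6.
ε-closure = {1,4,5,6}.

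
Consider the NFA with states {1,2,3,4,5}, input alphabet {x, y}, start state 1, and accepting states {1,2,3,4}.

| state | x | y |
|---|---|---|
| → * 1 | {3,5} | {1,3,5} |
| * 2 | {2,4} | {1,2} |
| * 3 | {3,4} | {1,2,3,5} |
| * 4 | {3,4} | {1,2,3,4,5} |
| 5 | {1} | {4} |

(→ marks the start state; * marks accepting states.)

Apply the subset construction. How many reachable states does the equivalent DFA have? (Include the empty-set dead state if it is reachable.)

Start state of the DFA: {1}.
{1} --x--> {3,5}  [new]
{1} --y--> {1,3,5}  [new]
{3,5} --x--> {1,3,4}  [new]
{3,5} --y--> {1,2,3,4,5}  [new]
{1,3,5} --x--> {1,3,4,5}  [new]
{1,3,5} --y--> {1,2,3,4,5}  [seen]
{1,3,4} --x--> {3,4,5}  [new]
{1,3,4} --y--> {1,2,3,4,5}  [seen]
{1,2,3,4,5} --x--> {1,2,3,4,5}  [seen]
{1,2,3,4,5} --y--> {1,2,3,4,5}  [seen]
{1,3,4,5} --x--> {1,3,4,5}  [seen]
{1,3,4,5} --y--> {1,2,3,4,5}  [seen]
{3,4,5} --x--> {1,3,4}  [seen]
{3,4,5} --y--> {1,2,3,4,5}  [seen]
Reachable DFA states: {1}, {3,5}, {1,3,5}, {1,3,4}, {1,2,3,4,5}, {1,3,4,5}, {3,4,5}.

7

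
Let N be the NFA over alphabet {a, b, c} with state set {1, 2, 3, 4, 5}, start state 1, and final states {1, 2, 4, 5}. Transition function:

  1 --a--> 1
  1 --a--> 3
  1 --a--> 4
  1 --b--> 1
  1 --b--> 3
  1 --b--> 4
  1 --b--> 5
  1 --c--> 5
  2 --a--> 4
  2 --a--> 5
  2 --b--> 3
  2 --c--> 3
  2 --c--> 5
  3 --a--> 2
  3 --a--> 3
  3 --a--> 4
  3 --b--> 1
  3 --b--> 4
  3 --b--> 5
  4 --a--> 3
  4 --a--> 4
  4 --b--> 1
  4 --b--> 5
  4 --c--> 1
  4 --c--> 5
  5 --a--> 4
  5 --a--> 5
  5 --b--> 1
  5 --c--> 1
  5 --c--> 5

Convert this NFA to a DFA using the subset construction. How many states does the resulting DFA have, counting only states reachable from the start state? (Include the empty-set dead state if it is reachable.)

12

Start state of the DFA: {1}.
{1} --a--> {1, 3, 4}  [new]
{1} --b--> {1, 3, 4, 5}  [new]
{1} --c--> {5}  [new]
{1, 3, 4} --a--> {1, 2, 3, 4}  [new]
{1, 3, 4} --b--> {1, 3, 4, 5}  [seen]
{1, 3, 4} --c--> {1, 5}  [new]
{1, 3, 4, 5} --a--> {1, 2, 3, 4, 5}  [new]
{1, 3, 4, 5} --b--> {1, 3, 4, 5}  [seen]
{1, 3, 4, 5} --c--> {1, 5}  [seen]
{5} --a--> {4, 5}  [new]
{5} --b--> {1}  [seen]
{5} --c--> {1, 5}  [seen]
{1, 2, 3, 4} --a--> {1, 2, 3, 4, 5}  [seen]
{1, 2, 3, 4} --b--> {1, 3, 4, 5}  [seen]
{1, 2, 3, 4} --c--> {1, 3, 5}  [new]
{1, 5} --a--> {1, 3, 4, 5}  [seen]
{1, 5} --b--> {1, 3, 4, 5}  [seen]
{1, 5} --c--> {1, 5}  [seen]
{1, 2, 3, 4, 5} --a--> {1, 2, 3, 4, 5}  [seen]
{1, 2, 3, 4, 5} --b--> {1, 3, 4, 5}  [seen]
{1, 2, 3, 4, 5} --c--> {1, 3, 5}  [seen]
{4, 5} --a--> {3, 4, 5}  [new]
{4, 5} --b--> {1, 5}  [seen]
{4, 5} --c--> {1, 5}  [seen]
{1, 3, 5} --a--> {1, 2, 3, 4, 5}  [seen]
{1, 3, 5} --b--> {1, 3, 4, 5}  [seen]
{1, 3, 5} --c--> {1, 5}  [seen]
{3, 4, 5} --a--> {2, 3, 4, 5}  [new]
{3, 4, 5} --b--> {1, 4, 5}  [new]
{3, 4, 5} --c--> {1, 5}  [seen]
{2, 3, 4, 5} --a--> {2, 3, 4, 5}  [seen]
{2, 3, 4, 5} --b--> {1, 3, 4, 5}  [seen]
{2, 3, 4, 5} --c--> {1, 3, 5}  [seen]
{1, 4, 5} --a--> {1, 3, 4, 5}  [seen]
{1, 4, 5} --b--> {1, 3, 4, 5}  [seen]
{1, 4, 5} --c--> {1, 5}  [seen]
Reachable DFA states: {1}, {1, 3, 4}, {1, 3, 4, 5}, {5}, {1, 2, 3, 4}, {1, 5}, {1, 2, 3, 4, 5}, {4, 5}, {1, 3, 5}, {3, 4, 5}, {2, 3, 4, 5}, {1, 4, 5}.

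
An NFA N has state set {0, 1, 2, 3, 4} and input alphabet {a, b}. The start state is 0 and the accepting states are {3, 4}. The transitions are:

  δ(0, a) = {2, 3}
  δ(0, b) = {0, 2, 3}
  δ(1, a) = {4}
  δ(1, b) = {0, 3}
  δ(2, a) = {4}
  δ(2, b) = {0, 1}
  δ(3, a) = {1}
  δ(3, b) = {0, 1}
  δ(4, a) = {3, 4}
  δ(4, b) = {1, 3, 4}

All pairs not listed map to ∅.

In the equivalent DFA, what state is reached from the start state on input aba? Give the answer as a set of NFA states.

Start: {0}.
δ(0,a) = {2, 3}.
Union: {2, 3}.
After a: {2, 3}.
δ(2,b) = {0, 1}; δ(3,b) = {0, 1}.
Union: {0, 1}.
After b: {0, 1}.
δ(0,a) = {2, 3}; δ(1,a) = {4}.
Union: {2, 3, 4}.
After a: {2, 3, 4}.

{2, 3, 4}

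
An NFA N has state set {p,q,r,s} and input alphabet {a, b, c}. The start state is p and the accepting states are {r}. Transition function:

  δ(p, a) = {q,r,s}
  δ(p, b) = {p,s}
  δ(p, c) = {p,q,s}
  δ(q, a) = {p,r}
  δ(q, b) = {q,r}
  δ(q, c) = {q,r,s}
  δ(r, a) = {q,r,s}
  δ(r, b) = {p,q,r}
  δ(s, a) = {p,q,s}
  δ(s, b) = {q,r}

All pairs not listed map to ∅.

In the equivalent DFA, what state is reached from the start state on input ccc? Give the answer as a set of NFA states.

{p,q,r,s}

Start: {p}.
δ(p,c) = {p,q,s}.
Union: {p,q,s}.
After c: {p,q,s}.
δ(p,c) = {p,q,s}; δ(q,c) = {q,r,s}; δ(s,c) = ∅.
Union: {p,q,r,s}.
After c: {p,q,r,s}.
δ(p,c) = {p,q,s}; δ(q,c) = {q,r,s}; δ(r,c) = ∅; δ(s,c) = ∅.
Union: {p,q,r,s}.
After c: {p,q,r,s}.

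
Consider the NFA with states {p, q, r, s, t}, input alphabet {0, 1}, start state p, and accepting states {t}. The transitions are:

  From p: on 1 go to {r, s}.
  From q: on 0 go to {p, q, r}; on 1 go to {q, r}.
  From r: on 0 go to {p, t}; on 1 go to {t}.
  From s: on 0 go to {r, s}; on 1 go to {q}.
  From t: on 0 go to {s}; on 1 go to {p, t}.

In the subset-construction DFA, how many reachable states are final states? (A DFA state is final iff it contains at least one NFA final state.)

Start state of the DFA: {p}.
{p} --0--> ∅  [new]
{p} --1--> {r, s}  [new]
∅ --0--> ∅  [seen]
∅ --1--> ∅  [seen]
{r, s} --0--> {p, r, s, t}  [new]
{r, s} --1--> {q, t}  [new]
{p, r, s, t} --0--> {p, r, s, t}  [seen]
{p, r, s, t} --1--> {p, q, r, s, t}  [new]
{q, t} --0--> {p, q, r, s}  [new]
{q, t} --1--> {p, q, r, t}  [new]
{p, q, r, s, t} --0--> {p, q, r, s, t}  [seen]
{p, q, r, s, t} --1--> {p, q, r, s, t}  [seen]
{p, q, r, s} --0--> {p, q, r, s, t}  [seen]
{p, q, r, s} --1--> {q, r, s, t}  [new]
{p, q, r, t} --0--> {p, q, r, s, t}  [seen]
{p, q, r, t} --1--> {p, q, r, s, t}  [seen]
{q, r, s, t} --0--> {p, q, r, s, t}  [seen]
{q, r, s, t} --1--> {p, q, r, t}  [seen]
Reachable DFA states: {p}, ∅, {r, s}, {p, r, s, t}, {q, t}, {p, q, r, s, t}, {p, q, r, s}, {p, q, r, t}, {q, r, s, t}.
Accepting DFA states (contain an NFA accepting state): {p, r, s, t}, {q, t}, {p, q, r, s, t}, {p, q, r, t}, {q, r, s, t}.

5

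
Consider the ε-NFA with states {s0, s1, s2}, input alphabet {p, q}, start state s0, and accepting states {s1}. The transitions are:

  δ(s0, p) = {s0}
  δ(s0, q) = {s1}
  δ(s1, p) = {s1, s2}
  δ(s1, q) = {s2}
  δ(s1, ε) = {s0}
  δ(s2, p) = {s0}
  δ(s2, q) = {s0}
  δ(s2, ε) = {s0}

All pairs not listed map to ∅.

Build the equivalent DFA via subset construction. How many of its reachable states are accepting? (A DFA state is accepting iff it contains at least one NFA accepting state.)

Start state of the DFA: {s0} (ε-closure of the NFA start).
{s0} --p--> {s0}  [seen]
{s0} --q--> {s0, s1}  [new]
{s0, s1} --p--> {s0, s1, s2}  [new]
{s0, s1} --q--> {s0, s1, s2}  [seen]
{s0, s1, s2} --p--> {s0, s1, s2}  [seen]
{s0, s1, s2} --q--> {s0, s1, s2}  [seen]
Reachable DFA states: {s0}, {s0, s1}, {s0, s1, s2}.
Accepting DFA states (contain an NFA accepting state): {s0, s1}, {s0, s1, s2}.

2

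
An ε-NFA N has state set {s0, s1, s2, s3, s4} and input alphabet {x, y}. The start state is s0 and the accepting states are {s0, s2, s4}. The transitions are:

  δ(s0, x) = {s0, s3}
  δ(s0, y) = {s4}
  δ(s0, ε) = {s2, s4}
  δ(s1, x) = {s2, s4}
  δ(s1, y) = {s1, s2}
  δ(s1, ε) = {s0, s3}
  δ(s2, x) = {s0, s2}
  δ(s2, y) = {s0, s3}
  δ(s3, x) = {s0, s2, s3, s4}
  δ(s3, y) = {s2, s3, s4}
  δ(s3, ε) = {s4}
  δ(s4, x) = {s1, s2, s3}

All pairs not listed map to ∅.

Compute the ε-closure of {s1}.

Begin with {s1}.
s1 →ε {s0, s3}; add s0, s3.
s3 →ε {s4}; add s4.
s0 →ε {s2, s4}; add s2.
ε-closure = {s0, s1, s2, s3, s4}.

{s0, s1, s2, s3, s4}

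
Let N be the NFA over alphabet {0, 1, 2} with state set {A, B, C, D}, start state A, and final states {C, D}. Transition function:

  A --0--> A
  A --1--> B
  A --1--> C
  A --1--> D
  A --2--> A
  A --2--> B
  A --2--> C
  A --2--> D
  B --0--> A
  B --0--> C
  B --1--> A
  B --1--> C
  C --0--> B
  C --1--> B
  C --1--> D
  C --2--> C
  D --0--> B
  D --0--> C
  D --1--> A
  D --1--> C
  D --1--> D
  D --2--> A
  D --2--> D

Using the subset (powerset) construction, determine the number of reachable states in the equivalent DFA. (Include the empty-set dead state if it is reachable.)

5

Start state of the DFA: {A}.
{A} --0--> {A}  [seen]
{A} --1--> {B, C, D}  [new]
{A} --2--> {A, B, C, D}  [new]
{B, C, D} --0--> {A, B, C}  [new]
{B, C, D} --1--> {A, B, C, D}  [seen]
{B, C, D} --2--> {A, C, D}  [new]
{A, B, C, D} --0--> {A, B, C}  [seen]
{A, B, C, D} --1--> {A, B, C, D}  [seen]
{A, B, C, D} --2--> {A, B, C, D}  [seen]
{A, B, C} --0--> {A, B, C}  [seen]
{A, B, C} --1--> {A, B, C, D}  [seen]
{A, B, C} --2--> {A, B, C, D}  [seen]
{A, C, D} --0--> {A, B, C}  [seen]
{A, C, D} --1--> {A, B, C, D}  [seen]
{A, C, D} --2--> {A, B, C, D}  [seen]
Reachable DFA states: {A}, {B, C, D}, {A, B, C, D}, {A, B, C}, {A, C, D}.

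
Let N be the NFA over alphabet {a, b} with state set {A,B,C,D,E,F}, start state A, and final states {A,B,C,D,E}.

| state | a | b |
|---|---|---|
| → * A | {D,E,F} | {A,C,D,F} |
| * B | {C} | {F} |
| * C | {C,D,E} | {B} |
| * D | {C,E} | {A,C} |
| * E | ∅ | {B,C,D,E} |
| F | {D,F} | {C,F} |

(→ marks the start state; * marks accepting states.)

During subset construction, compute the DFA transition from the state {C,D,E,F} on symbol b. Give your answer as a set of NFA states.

{A,B,C,D,E,F}

δ(C,b) = {B}; δ(D,b) = {A,C}; δ(E,b) = {B,C,D,E}; δ(F,b) = {C,F}.
Union: {A,B,C,D,E,F}.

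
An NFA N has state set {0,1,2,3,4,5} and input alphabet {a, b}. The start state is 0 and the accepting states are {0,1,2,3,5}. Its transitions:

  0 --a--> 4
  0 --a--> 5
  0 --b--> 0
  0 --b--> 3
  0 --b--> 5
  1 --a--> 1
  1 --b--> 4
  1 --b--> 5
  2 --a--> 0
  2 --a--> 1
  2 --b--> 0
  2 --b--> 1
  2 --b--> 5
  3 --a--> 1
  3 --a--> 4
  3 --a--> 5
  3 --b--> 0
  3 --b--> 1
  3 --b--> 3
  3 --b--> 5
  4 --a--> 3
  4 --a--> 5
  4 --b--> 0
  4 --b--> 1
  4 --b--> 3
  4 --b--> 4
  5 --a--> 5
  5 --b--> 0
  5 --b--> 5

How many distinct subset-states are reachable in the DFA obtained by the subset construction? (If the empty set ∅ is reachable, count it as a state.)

9

Start state of the DFA: {0}.
{0} --a--> {4,5}  [new]
{0} --b--> {0,3,5}  [new]
{4,5} --a--> {3,5}  [new]
{4,5} --b--> {0,1,3,4,5}  [new]
{0,3,5} --a--> {1,4,5}  [new]
{0,3,5} --b--> {0,1,3,5}  [new]
{3,5} --a--> {1,4,5}  [seen]
{3,5} --b--> {0,1,3,5}  [seen]
{0,1,3,4,5} --a--> {1,3,4,5}  [new]
{0,1,3,4,5} --b--> {0,1,3,4,5}  [seen]
{1,4,5} --a--> {1,3,5}  [new]
{1,4,5} --b--> {0,1,3,4,5}  [seen]
{0,1,3,5} --a--> {1,4,5}  [seen]
{0,1,3,5} --b--> {0,1,3,4,5}  [seen]
{1,3,4,5} --a--> {1,3,4,5}  [seen]
{1,3,4,5} --b--> {0,1,3,4,5}  [seen]
{1,3,5} --a--> {1,4,5}  [seen]
{1,3,5} --b--> {0,1,3,4,5}  [seen]
Reachable DFA states: {0}, {4,5}, {0,3,5}, {3,5}, {0,1,3,4,5}, {1,4,5}, {0,1,3,5}, {1,3,4,5}, {1,3,5}.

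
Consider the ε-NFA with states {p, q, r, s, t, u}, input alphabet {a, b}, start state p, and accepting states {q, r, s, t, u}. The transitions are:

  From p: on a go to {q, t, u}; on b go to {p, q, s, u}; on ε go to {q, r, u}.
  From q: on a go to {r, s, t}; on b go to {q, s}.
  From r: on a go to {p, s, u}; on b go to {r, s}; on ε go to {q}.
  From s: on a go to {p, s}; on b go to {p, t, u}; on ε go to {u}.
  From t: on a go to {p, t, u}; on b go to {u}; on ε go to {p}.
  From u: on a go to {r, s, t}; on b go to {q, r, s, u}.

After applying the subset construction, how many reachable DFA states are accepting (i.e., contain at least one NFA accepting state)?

Start state of the DFA: {p, q, r, u} (ε-closure of the NFA start).
{p, q, r, u} --a--> {p, q, r, s, t, u}  [new]
{p, q, r, u} --b--> {p, q, r, s, u}  [new]
{p, q, r, s, t, u} --a--> {p, q, r, s, t, u}  [seen]
{p, q, r, s, t, u} --b--> {p, q, r, s, t, u}  [seen]
{p, q, r, s, u} --a--> {p, q, r, s, t, u}  [seen]
{p, q, r, s, u} --b--> {p, q, r, s, t, u}  [seen]
Reachable DFA states: {p, q, r, u}, {p, q, r, s, t, u}, {p, q, r, s, u}.
Accepting DFA states (contain an NFA accepting state): {p, q, r, u}, {p, q, r, s, t, u}, {p, q, r, s, u}.

3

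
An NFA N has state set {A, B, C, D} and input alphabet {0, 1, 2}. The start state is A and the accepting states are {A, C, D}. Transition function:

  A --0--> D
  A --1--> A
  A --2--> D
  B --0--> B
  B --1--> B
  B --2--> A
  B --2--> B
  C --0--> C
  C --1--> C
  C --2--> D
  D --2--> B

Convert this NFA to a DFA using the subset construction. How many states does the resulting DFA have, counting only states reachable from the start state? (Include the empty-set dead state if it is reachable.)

Start state of the DFA: {A}.
{A} --0--> {D}  [new]
{A} --1--> {A}  [seen]
{A} --2--> {D}  [seen]
{D} --0--> ∅  [new]
{D} --1--> ∅  [seen]
{D} --2--> {B}  [new]
∅ --0--> ∅  [seen]
∅ --1--> ∅  [seen]
∅ --2--> ∅  [seen]
{B} --0--> {B}  [seen]
{B} --1--> {B}  [seen]
{B} --2--> {A, B}  [new]
{A, B} --0--> {B, D}  [new]
{A, B} --1--> {A, B}  [seen]
{A, B} --2--> {A, B, D}  [new]
{B, D} --0--> {B}  [seen]
{B, D} --1--> {B}  [seen]
{B, D} --2--> {A, B}  [seen]
{A, B, D} --0--> {B, D}  [seen]
{A, B, D} --1--> {A, B}  [seen]
{A, B, D} --2--> {A, B, D}  [seen]
Reachable DFA states: {A}, {D}, ∅, {B}, {A, B}, {B, D}, {A, B, D}.

7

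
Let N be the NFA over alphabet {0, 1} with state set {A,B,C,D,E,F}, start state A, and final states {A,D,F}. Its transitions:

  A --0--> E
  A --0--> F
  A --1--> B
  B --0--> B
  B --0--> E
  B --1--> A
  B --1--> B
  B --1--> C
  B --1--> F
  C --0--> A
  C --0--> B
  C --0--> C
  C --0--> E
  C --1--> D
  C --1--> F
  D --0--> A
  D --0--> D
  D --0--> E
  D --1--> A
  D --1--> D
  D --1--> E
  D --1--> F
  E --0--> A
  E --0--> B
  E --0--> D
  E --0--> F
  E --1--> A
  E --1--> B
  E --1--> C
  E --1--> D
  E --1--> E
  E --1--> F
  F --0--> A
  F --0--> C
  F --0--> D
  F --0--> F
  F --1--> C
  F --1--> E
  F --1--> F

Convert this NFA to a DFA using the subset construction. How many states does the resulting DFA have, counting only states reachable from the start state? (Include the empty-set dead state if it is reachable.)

8

Start state of the DFA: {A}.
{A} --0--> {E,F}  [new]
{A} --1--> {B}  [new]
{E,F} --0--> {A,B,C,D,F}  [new]
{E,F} --1--> {A,B,C,D,E,F}  [new]
{B} --0--> {B,E}  [new]
{B} --1--> {A,B,C,F}  [new]
{A,B,C,D,F} --0--> {A,B,C,D,E,F}  [seen]
{A,B,C,D,F} --1--> {A,B,C,D,E,F}  [seen]
{A,B,C,D,E,F} --0--> {A,B,C,D,E,F}  [seen]
{A,B,C,D,E,F} --1--> {A,B,C,D,E,F}  [seen]
{B,E} --0--> {A,B,D,E,F}  [new]
{B,E} --1--> {A,B,C,D,E,F}  [seen]
{A,B,C,F} --0--> {A,B,C,D,E,F}  [seen]
{A,B,C,F} --1--> {A,B,C,D,E,F}  [seen]
{A,B,D,E,F} --0--> {A,B,C,D,E,F}  [seen]
{A,B,D,E,F} --1--> {A,B,C,D,E,F}  [seen]
Reachable DFA states: {A}, {E,F}, {B}, {A,B,C,D,F}, {A,B,C,D,E,F}, {B,E}, {A,B,C,F}, {A,B,D,E,F}.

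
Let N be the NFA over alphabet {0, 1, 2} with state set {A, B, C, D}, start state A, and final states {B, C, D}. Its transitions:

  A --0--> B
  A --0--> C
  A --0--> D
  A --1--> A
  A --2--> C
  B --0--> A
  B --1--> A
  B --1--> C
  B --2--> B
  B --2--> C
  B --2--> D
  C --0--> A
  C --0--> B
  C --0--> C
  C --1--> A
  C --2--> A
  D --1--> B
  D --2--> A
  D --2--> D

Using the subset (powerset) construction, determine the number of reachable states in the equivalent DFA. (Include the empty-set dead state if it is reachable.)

6

Start state of the DFA: {A}.
{A} --0--> {B, C, D}  [new]
{A} --1--> {A}  [seen]
{A} --2--> {C}  [new]
{B, C, D} --0--> {A, B, C}  [new]
{B, C, D} --1--> {A, B, C}  [seen]
{B, C, D} --2--> {A, B, C, D}  [new]
{C} --0--> {A, B, C}  [seen]
{C} --1--> {A}  [seen]
{C} --2--> {A}  [seen]
{A, B, C} --0--> {A, B, C, D}  [seen]
{A, B, C} --1--> {A, C}  [new]
{A, B, C} --2--> {A, B, C, D}  [seen]
{A, B, C, D} --0--> {A, B, C, D}  [seen]
{A, B, C, D} --1--> {A, B, C}  [seen]
{A, B, C, D} --2--> {A, B, C, D}  [seen]
{A, C} --0--> {A, B, C, D}  [seen]
{A, C} --1--> {A}  [seen]
{A, C} --2--> {A, C}  [seen]
Reachable DFA states: {A}, {B, C, D}, {C}, {A, B, C}, {A, B, C, D}, {A, C}.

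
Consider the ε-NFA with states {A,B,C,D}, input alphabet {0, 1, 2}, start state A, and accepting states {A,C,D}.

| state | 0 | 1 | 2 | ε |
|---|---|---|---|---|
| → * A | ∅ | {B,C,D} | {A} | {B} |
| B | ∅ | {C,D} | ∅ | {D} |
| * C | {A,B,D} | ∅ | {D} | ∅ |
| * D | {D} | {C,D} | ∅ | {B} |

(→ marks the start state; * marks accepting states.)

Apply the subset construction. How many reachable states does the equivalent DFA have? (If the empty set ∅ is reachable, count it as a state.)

4

Start state of the DFA: {A,B,D} (ε-closure of the NFA start).
{A,B,D} --0--> {B,D}  [new]
{A,B,D} --1--> {B,C,D}  [new]
{A,B,D} --2--> {A,B,D}  [seen]
{B,D} --0--> {B,D}  [seen]
{B,D} --1--> {B,C,D}  [seen]
{B,D} --2--> ∅  [new]
{B,C,D} --0--> {A,B,D}  [seen]
{B,C,D} --1--> {B,C,D}  [seen]
{B,C,D} --2--> {B,D}  [seen]
∅ --0--> ∅  [seen]
∅ --1--> ∅  [seen]
∅ --2--> ∅  [seen]
Reachable DFA states: {A,B,D}, {B,D}, {B,C,D}, ∅.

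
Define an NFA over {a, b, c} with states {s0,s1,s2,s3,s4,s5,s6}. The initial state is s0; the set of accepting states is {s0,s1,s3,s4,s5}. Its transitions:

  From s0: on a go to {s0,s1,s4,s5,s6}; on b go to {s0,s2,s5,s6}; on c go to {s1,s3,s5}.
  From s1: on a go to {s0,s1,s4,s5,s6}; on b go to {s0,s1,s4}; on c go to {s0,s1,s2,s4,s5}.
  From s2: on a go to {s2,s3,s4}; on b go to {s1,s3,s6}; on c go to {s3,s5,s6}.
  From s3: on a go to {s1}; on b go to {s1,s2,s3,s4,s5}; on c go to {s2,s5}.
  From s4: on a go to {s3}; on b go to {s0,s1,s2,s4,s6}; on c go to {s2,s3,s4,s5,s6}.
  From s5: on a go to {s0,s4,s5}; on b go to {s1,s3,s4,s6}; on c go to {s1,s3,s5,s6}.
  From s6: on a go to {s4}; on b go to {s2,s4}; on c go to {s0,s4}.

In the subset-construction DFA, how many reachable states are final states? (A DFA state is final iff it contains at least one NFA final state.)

6

Start state of the DFA: {s0}.
{s0} --a--> {s0,s1,s4,s5,s6}  [new]
{s0} --b--> {s0,s2,s5,s6}  [new]
{s0} --c--> {s1,s3,s5}  [new]
{s0,s1,s4,s5,s6} --a--> {s0,s1,s3,s4,s5,s6}  [new]
{s0,s1,s4,s5,s6} --b--> {s0,s1,s2,s3,s4,s5,s6}  [new]
{s0,s1,s4,s5,s6} --c--> {s0,s1,s2,s3,s4,s5,s6}  [seen]
{s0,s2,s5,s6} --a--> {s0,s1,s2,s3,s4,s5,s6}  [seen]
{s0,s2,s5,s6} --b--> {s0,s1,s2,s3,s4,s5,s6}  [seen]
{s0,s2,s5,s6} --c--> {s0,s1,s3,s4,s5,s6}  [seen]
{s1,s3,s5} --a--> {s0,s1,s4,s5,s6}  [seen]
{s1,s3,s5} --b--> {s0,s1,s2,s3,s4,s5,s6}  [seen]
{s1,s3,s5} --c--> {s0,s1,s2,s3,s4,s5,s6}  [seen]
{s0,s1,s3,s4,s5,s6} --a--> {s0,s1,s3,s4,s5,s6}  [seen]
{s0,s1,s3,s4,s5,s6} --b--> {s0,s1,s2,s3,s4,s5,s6}  [seen]
{s0,s1,s3,s4,s5,s6} --c--> {s0,s1,s2,s3,s4,s5,s6}  [seen]
{s0,s1,s2,s3,s4,s5,s6} --a--> {s0,s1,s2,s3,s4,s5,s6}  [seen]
{s0,s1,s2,s3,s4,s5,s6} --b--> {s0,s1,s2,s3,s4,s5,s6}  [seen]
{s0,s1,s2,s3,s4,s5,s6} --c--> {s0,s1,s2,s3,s4,s5,s6}  [seen]
Reachable DFA states: {s0}, {s0,s1,s4,s5,s6}, {s0,s2,s5,s6}, {s1,s3,s5}, {s0,s1,s3,s4,s5,s6}, {s0,s1,s2,s3,s4,s5,s6}.
Accepting DFA states (contain an NFA accepting state): {s0}, {s0,s1,s4,s5,s6}, {s0,s2,s5,s6}, {s1,s3,s5}, {s0,s1,s3,s4,s5,s6}, {s0,s1,s2,s3,s4,s5,s6}.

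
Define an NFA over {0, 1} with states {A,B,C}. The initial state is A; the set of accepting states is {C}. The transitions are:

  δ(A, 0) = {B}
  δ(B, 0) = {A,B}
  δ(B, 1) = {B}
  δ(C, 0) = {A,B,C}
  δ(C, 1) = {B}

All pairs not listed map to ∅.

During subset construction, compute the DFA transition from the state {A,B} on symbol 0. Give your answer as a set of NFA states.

{A,B}

δ(A,0) = {B}; δ(B,0) = {A,B}.
Union: {A,B}.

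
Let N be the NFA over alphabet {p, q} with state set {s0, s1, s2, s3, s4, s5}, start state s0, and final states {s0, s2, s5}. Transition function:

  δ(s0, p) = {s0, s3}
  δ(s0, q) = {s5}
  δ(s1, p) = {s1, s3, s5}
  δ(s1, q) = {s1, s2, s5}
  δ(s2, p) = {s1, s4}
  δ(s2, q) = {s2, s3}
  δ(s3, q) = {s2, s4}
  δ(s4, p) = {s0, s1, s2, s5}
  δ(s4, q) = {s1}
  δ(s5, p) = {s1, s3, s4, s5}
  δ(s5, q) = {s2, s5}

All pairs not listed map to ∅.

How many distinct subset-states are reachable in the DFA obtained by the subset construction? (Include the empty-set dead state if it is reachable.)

12

Start state of the DFA: {s0}.
{s0} --p--> {s0, s3}  [new]
{s0} --q--> {s5}  [new]
{s0, s3} --p--> {s0, s3}  [seen]
{s0, s3} --q--> {s2, s4, s5}  [new]
{s5} --p--> {s1, s3, s4, s5}  [new]
{s5} --q--> {s2, s5}  [new]
{s2, s4, s5} --p--> {s0, s1, s2, s3, s4, s5}  [new]
{s2, s4, s5} --q--> {s1, s2, s3, s5}  [new]
{s1, s3, s4, s5} --p--> {s0, s1, s2, s3, s4, s5}  [seen]
{s1, s3, s4, s5} --q--> {s1, s2, s4, s5}  [new]
{s2, s5} --p--> {s1, s3, s4, s5}  [seen]
{s2, s5} --q--> {s2, s3, s5}  [new]
{s0, s1, s2, s3, s4, s5} --p--> {s0, s1, s2, s3, s4, s5}  [seen]
{s0, s1, s2, s3, s4, s5} --q--> {s1, s2, s3, s4, s5}  [new]
{s1, s2, s3, s5} --p--> {s1, s3, s4, s5}  [seen]
{s1, s2, s3, s5} --q--> {s1, s2, s3, s4, s5}  [seen]
{s1, s2, s4, s5} --p--> {s0, s1, s2, s3, s4, s5}  [seen]
{s1, s2, s4, s5} --q--> {s1, s2, s3, s5}  [seen]
{s2, s3, s5} --p--> {s1, s3, s4, s5}  [seen]
{s2, s3, s5} --q--> {s2, s3, s4, s5}  [new]
{s1, s2, s3, s4, s5} --p--> {s0, s1, s2, s3, s4, s5}  [seen]
{s1, s2, s3, s4, s5} --q--> {s1, s2, s3, s4, s5}  [seen]
{s2, s3, s4, s5} --p--> {s0, s1, s2, s3, s4, s5}  [seen]
{s2, s3, s4, s5} --q--> {s1, s2, s3, s4, s5}  [seen]
Reachable DFA states: {s0}, {s0, s3}, {s5}, {s2, s4, s5}, {s1, s3, s4, s5}, {s2, s5}, {s0, s1, s2, s3, s4, s5}, {s1, s2, s3, s5}, {s1, s2, s4, s5}, {s2, s3, s5}, {s1, s2, s3, s4, s5}, {s2, s3, s4, s5}.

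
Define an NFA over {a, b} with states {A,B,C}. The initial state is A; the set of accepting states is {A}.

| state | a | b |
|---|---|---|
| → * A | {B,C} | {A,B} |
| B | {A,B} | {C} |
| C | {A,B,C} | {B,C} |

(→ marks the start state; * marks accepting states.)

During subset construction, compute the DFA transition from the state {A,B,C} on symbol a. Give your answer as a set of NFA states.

{A,B,C}

δ(A,a) = {B,C}; δ(B,a) = {A,B}; δ(C,a) = {A,B,C}.
Union: {A,B,C}.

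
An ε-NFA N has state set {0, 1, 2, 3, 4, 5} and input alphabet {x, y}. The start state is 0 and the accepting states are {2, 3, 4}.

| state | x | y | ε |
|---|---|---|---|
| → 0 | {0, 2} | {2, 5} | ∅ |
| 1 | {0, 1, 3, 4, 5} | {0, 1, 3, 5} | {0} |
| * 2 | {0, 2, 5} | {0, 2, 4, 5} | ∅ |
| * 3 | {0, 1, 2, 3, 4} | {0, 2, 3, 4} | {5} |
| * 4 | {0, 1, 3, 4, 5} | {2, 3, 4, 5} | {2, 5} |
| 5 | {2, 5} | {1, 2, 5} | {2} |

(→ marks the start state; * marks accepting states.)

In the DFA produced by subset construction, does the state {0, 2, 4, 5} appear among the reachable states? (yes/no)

Start state of the DFA: {0} (ε-closure of the NFA start).
{0} --x--> {0, 2}  [new]
{0} --y--> {2, 5}  [new]
{0, 2} --x--> {0, 2, 5}  [new]
{0, 2} --y--> {0, 2, 4, 5}  [new]
{2, 5} --x--> {0, 2, 5}  [seen]
{2, 5} --y--> {0, 1, 2, 4, 5}  [new]
{0, 2, 5} --x--> {0, 2, 5}  [seen]
{0, 2, 5} --y--> {0, 1, 2, 4, 5}  [seen]
{0, 2, 4, 5} --x--> {0, 1, 2, 3, 4, 5}  [new]
{0, 2, 4, 5} --y--> {0, 1, 2, 3, 4, 5}  [seen]
{0, 1, 2, 4, 5} --x--> {0, 1, 2, 3, 4, 5}  [seen]
{0, 1, 2, 4, 5} --y--> {0, 1, 2, 3, 4, 5}  [seen]
{0, 1, 2, 3, 4, 5} --x--> {0, 1, 2, 3, 4, 5}  [seen]
{0, 1, 2, 3, 4, 5} --y--> {0, 1, 2, 3, 4, 5}  [seen]
Reachable DFA states: {0}, {0, 2}, {2, 5}, {0, 2, 5}, {0, 2, 4, 5}, {0, 1, 2, 4, 5}, {0, 1, 2, 3, 4, 5}.
{0, 2, 4, 5} is among them.

yes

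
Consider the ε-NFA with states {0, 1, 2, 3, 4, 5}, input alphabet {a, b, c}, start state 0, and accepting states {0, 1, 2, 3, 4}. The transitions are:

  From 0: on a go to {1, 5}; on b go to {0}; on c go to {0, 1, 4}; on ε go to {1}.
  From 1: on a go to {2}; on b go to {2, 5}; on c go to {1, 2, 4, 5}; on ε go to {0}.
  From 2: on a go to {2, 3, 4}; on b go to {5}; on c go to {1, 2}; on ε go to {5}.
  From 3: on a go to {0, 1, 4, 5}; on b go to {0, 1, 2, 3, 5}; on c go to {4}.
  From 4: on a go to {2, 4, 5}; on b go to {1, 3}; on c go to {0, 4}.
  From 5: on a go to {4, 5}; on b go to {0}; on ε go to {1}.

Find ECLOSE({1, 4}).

Begin with {1, 4}.
1 →ε {0}; add 0.
ε-closure = {0, 1, 4}.

{0, 1, 4}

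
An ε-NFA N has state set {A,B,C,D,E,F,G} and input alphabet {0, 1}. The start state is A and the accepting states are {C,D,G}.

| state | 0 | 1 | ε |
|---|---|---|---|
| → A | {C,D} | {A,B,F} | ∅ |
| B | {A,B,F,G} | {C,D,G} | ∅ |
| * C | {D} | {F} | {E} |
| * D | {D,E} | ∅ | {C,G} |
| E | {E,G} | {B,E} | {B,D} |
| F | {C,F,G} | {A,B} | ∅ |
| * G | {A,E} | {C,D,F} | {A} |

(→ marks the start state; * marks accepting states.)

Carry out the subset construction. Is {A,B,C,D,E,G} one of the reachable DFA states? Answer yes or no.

Start state of the DFA: {A} (ε-closure of the NFA start).
{A} --0--> {A,B,C,D,E,G}  [new]
{A} --1--> {A,B,F}  [new]
{A,B,C,D,E,G} --0--> {A,B,C,D,E,F,G}  [new]
{A,B,C,D,E,G} --1--> {A,B,C,D,E,F,G}  [seen]
{A,B,F} --0--> {A,B,C,D,E,F,G}  [seen]
{A,B,F} --1--> {A,B,C,D,E,F,G}  [seen]
{A,B,C,D,E,F,G} --0--> {A,B,C,D,E,F,G}  [seen]
{A,B,C,D,E,F,G} --1--> {A,B,C,D,E,F,G}  [seen]
Reachable DFA states: {A}, {A,B,C,D,E,G}, {A,B,F}, {A,B,C,D,E,F,G}.
{A,B,C,D,E,G} is among them.

yes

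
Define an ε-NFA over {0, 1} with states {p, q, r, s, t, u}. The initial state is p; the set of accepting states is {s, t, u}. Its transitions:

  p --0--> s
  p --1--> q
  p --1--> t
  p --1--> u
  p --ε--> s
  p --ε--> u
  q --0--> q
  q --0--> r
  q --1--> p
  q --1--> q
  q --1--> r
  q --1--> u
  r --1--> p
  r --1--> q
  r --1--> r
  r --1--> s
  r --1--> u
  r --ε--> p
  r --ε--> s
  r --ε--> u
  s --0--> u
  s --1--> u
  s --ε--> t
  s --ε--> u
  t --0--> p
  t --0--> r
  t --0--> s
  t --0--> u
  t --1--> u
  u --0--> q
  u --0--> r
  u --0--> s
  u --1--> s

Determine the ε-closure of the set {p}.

{p, s, t, u}

Begin with {p}.
p →ε {s, u}; add s, u.
s →ε {t, u}; add t.
ε-closure = {p, s, t, u}.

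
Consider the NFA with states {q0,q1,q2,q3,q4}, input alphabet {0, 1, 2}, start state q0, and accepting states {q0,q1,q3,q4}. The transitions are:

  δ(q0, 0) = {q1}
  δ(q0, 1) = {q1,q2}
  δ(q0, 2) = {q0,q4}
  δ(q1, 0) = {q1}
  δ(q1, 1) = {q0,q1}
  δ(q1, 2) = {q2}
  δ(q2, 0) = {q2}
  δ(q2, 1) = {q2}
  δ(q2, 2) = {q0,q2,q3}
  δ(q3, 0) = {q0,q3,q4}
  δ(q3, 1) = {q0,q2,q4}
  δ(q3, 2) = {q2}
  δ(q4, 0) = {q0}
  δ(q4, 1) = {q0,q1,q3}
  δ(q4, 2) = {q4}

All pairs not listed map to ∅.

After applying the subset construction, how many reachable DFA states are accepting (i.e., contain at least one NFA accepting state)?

12

Start state of the DFA: {q0}.
{q0} --0--> {q1}  [new]
{q0} --1--> {q1,q2}  [new]
{q0} --2--> {q0,q4}  [new]
{q1} --0--> {q1}  [seen]
{q1} --1--> {q0,q1}  [new]
{q1} --2--> {q2}  [new]
{q1,q2} --0--> {q1,q2}  [seen]
{q1,q2} --1--> {q0,q1,q2}  [new]
{q1,q2} --2--> {q0,q2,q3}  [new]
{q0,q4} --0--> {q0,q1}  [seen]
{q0,q4} --1--> {q0,q1,q2,q3}  [new]
{q0,q4} --2--> {q0,q4}  [seen]
{q0,q1} --0--> {q1}  [seen]
{q0,q1} --1--> {q0,q1,q2}  [seen]
{q0,q1} --2--> {q0,q2,q4}  [new]
{q2} --0--> {q2}  [seen]
{q2} --1--> {q2}  [seen]
{q2} --2--> {q0,q2,q3}  [seen]
{q0,q1,q2} --0--> {q1,q2}  [seen]
{q0,q1,q2} --1--> {q0,q1,q2}  [seen]
{q0,q1,q2} --2--> {q0,q2,q3,q4}  [new]
{q0,q2,q3} --0--> {q0,q1,q2,q3,q4}  [new]
{q0,q2,q3} --1--> {q0,q1,q2,q4}  [new]
{q0,q2,q3} --2--> {q0,q2,q3,q4}  [seen]
{q0,q1,q2,q3} --0--> {q0,q1,q2,q3,q4}  [seen]
{q0,q1,q2,q3} --1--> {q0,q1,q2,q4}  [seen]
{q0,q1,q2,q3} --2--> {q0,q2,q3,q4}  [seen]
{q0,q2,q4} --0--> {q0,q1,q2}  [seen]
{q0,q2,q4} --1--> {q0,q1,q2,q3}  [seen]
{q0,q2,q4} --2--> {q0,q2,q3,q4}  [seen]
{q0,q2,q3,q4} --0--> {q0,q1,q2,q3,q4}  [seen]
{q0,q2,q3,q4} --1--> {q0,q1,q2,q3,q4}  [seen]
{q0,q2,q3,q4} --2--> {q0,q2,q3,q4}  [seen]
{q0,q1,q2,q3,q4} --0--> {q0,q1,q2,q3,q4}  [seen]
{q0,q1,q2,q3,q4} --1--> {q0,q1,q2,q3,q4}  [seen]
{q0,q1,q2,q3,q4} --2--> {q0,q2,q3,q4}  [seen]
{q0,q1,q2,q4} --0--> {q0,q1,q2}  [seen]
{q0,q1,q2,q4} --1--> {q0,q1,q2,q3}  [seen]
{q0,q1,q2,q4} --2--> {q0,q2,q3,q4}  [seen]
Reachable DFA states: {q0}, {q1}, {q1,q2}, {q0,q4}, {q0,q1}, {q2}, {q0,q1,q2}, {q0,q2,q3}, {q0,q1,q2,q3}, {q0,q2,q4}, {q0,q2,q3,q4}, {q0,q1,q2,q3,q4}, {q0,q1,q2,q4}.
Accepting DFA states (contain an NFA accepting state): {q0}, {q1}, {q1,q2}, {q0,q4}, {q0,q1}, {q0,q1,q2}, {q0,q2,q3}, {q0,q1,q2,q3}, {q0,q2,q4}, {q0,q2,q3,q4}, {q0,q1,q2,q3,q4}, {q0,q1,q2,q4}.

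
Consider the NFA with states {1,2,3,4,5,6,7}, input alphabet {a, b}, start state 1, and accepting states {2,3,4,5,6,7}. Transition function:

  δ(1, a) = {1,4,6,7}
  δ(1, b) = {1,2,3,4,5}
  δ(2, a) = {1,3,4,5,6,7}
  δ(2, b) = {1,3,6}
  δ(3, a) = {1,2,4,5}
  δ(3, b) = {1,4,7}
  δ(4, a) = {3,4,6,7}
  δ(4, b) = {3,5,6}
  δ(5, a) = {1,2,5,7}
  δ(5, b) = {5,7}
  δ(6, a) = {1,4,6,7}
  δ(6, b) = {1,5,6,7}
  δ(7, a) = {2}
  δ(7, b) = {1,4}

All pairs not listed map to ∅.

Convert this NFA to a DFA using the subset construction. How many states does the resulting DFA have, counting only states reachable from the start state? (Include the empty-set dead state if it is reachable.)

5

Start state of the DFA: {1}.
{1} --a--> {1,4,6,7}  [new]
{1} --b--> {1,2,3,4,5}  [new]
{1,4,6,7} --a--> {1,2,3,4,6,7}  [new]
{1,4,6,7} --b--> {1,2,3,4,5,6,7}  [new]
{1,2,3,4,5} --a--> {1,2,3,4,5,6,7}  [seen]
{1,2,3,4,5} --b--> {1,2,3,4,5,6,7}  [seen]
{1,2,3,4,6,7} --a--> {1,2,3,4,5,6,7}  [seen]
{1,2,3,4,6,7} --b--> {1,2,3,4,5,6,7}  [seen]
{1,2,3,4,5,6,7} --a--> {1,2,3,4,5,6,7}  [seen]
{1,2,3,4,5,6,7} --b--> {1,2,3,4,5,6,7}  [seen]
Reachable DFA states: {1}, {1,4,6,7}, {1,2,3,4,5}, {1,2,3,4,6,7}, {1,2,3,4,5,6,7}.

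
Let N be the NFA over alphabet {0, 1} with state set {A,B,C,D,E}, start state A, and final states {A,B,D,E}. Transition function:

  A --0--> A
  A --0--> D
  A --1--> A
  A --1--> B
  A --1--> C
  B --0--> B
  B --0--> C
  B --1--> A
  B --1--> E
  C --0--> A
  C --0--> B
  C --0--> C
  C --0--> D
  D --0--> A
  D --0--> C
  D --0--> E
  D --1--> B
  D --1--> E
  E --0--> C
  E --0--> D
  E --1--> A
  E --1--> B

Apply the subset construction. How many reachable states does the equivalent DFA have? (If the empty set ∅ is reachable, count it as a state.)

Start state of the DFA: {A}.
{A} --0--> {A,D}  [new]
{A} --1--> {A,B,C}  [new]
{A,D} --0--> {A,C,D,E}  [new]
{A,D} --1--> {A,B,C,E}  [new]
{A,B,C} --0--> {A,B,C,D}  [new]
{A,B,C} --1--> {A,B,C,E}  [seen]
{A,C,D,E} --0--> {A,B,C,D,E}  [new]
{A,C,D,E} --1--> {A,B,C,E}  [seen]
{A,B,C,E} --0--> {A,B,C,D}  [seen]
{A,B,C,E} --1--> {A,B,C,E}  [seen]
{A,B,C,D} --0--> {A,B,C,D,E}  [seen]
{A,B,C,D} --1--> {A,B,C,E}  [seen]
{A,B,C,D,E} --0--> {A,B,C,D,E}  [seen]
{A,B,C,D,E} --1--> {A,B,C,E}  [seen]
Reachable DFA states: {A}, {A,D}, {A,B,C}, {A,C,D,E}, {A,B,C,E}, {A,B,C,D}, {A,B,C,D,E}.

7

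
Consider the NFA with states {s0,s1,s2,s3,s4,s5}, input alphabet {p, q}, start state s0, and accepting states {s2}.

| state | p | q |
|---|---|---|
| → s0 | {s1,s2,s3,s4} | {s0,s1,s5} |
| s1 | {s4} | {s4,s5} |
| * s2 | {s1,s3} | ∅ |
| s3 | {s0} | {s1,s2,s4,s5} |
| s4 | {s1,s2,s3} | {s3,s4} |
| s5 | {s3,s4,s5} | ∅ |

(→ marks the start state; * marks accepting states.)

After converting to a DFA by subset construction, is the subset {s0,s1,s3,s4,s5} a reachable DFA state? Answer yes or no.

yes

Start state of the DFA: {s0}.
{s0} --p--> {s1,s2,s3,s4}  [new]
{s0} --q--> {s0,s1,s5}  [new]
{s1,s2,s3,s4} --p--> {s0,s1,s2,s3,s4}  [new]
{s1,s2,s3,s4} --q--> {s1,s2,s3,s4,s5}  [new]
{s0,s1,s5} --p--> {s1,s2,s3,s4,s5}  [seen]
{s0,s1,s5} --q--> {s0,s1,s4,s5}  [new]
{s0,s1,s2,s3,s4} --p--> {s0,s1,s2,s3,s4}  [seen]
{s0,s1,s2,s3,s4} --q--> {s0,s1,s2,s3,s4,s5}  [new]
{s1,s2,s3,s4,s5} --p--> {s0,s1,s2,s3,s4,s5}  [seen]
{s1,s2,s3,s4,s5} --q--> {s1,s2,s3,s4,s5}  [seen]
{s0,s1,s4,s5} --p--> {s1,s2,s3,s4,s5}  [seen]
{s0,s1,s4,s5} --q--> {s0,s1,s3,s4,s5}  [new]
{s0,s1,s2,s3,s4,s5} --p--> {s0,s1,s2,s3,s4,s5}  [seen]
{s0,s1,s2,s3,s4,s5} --q--> {s0,s1,s2,s3,s4,s5}  [seen]
{s0,s1,s3,s4,s5} --p--> {s0,s1,s2,s3,s4,s5}  [seen]
{s0,s1,s3,s4,s5} --q--> {s0,s1,s2,s3,s4,s5}  [seen]
Reachable DFA states: {s0}, {s1,s2,s3,s4}, {s0,s1,s5}, {s0,s1,s2,s3,s4}, {s1,s2,s3,s4,s5}, {s0,s1,s4,s5}, {s0,s1,s2,s3,s4,s5}, {s0,s1,s3,s4,s5}.
{s0,s1,s3,s4,s5} is among them.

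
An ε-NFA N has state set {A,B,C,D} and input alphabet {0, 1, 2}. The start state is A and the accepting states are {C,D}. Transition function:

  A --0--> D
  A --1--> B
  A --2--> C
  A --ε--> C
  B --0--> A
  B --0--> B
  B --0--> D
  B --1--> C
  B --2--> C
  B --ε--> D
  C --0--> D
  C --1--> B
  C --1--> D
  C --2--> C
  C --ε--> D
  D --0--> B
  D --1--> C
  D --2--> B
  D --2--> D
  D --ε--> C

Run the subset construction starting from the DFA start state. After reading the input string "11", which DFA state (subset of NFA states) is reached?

Start: {A,C,D}.
δ(A,1) = {B}; δ(C,1) = {B,D}; δ(D,1) = {C}.
Union: {B,C,D}.
After 1: {B,C,D}.
δ(B,1) = {C}; δ(C,1) = {B,D}; δ(D,1) = {C}.
Union: {B,C,D}.
After 1: {B,C,D}.

{B,C,D}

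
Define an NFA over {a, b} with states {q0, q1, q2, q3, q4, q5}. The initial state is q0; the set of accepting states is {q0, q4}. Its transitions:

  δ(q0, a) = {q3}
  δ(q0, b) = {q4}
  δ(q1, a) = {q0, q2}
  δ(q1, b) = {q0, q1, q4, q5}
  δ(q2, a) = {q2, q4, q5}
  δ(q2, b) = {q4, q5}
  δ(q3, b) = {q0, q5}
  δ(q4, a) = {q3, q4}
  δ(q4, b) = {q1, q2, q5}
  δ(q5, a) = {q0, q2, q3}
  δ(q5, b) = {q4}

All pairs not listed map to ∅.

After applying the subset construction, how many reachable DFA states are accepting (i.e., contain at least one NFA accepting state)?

Start state of the DFA: {q0}.
{q0} --a--> {q3}  [new]
{q0} --b--> {q4}  [new]
{q3} --a--> ∅  [new]
{q3} --b--> {q0, q5}  [new]
{q4} --a--> {q3, q4}  [new]
{q4} --b--> {q1, q2, q5}  [new]
∅ --a--> ∅  [seen]
∅ --b--> ∅  [seen]
{q0, q5} --a--> {q0, q2, q3}  [new]
{q0, q5} --b--> {q4}  [seen]
{q3, q4} --a--> {q3, q4}  [seen]
{q3, q4} --b--> {q0, q1, q2, q5}  [new]
{q1, q2, q5} --a--> {q0, q2, q3, q4, q5}  [new]
{q1, q2, q5} --b--> {q0, q1, q4, q5}  [new]
{q0, q2, q3} --a--> {q2, q3, q4, q5}  [new]
{q0, q2, q3} --b--> {q0, q4, q5}  [new]
{q0, q1, q2, q5} --a--> {q0, q2, q3, q4, q5}  [seen]
{q0, q1, q2, q5} --b--> {q0, q1, q4, q5}  [seen]
{q0, q2, q3, q4, q5} --a--> {q0, q2, q3, q4, q5}  [seen]
{q0, q2, q3, q4, q5} --b--> {q0, q1, q2, q4, q5}  [new]
{q0, q1, q4, q5} --a--> {q0, q2, q3, q4}  [new]
{q0, q1, q4, q5} --b--> {q0, q1, q2, q4, q5}  [seen]
{q2, q3, q4, q5} --a--> {q0, q2, q3, q4, q5}  [seen]
{q2, q3, q4, q5} --b--> {q0, q1, q2, q4, q5}  [seen]
{q0, q4, q5} --a--> {q0, q2, q3, q4}  [seen]
{q0, q4, q5} --b--> {q1, q2, q4, q5}  [new]
{q0, q1, q2, q4, q5} --a--> {q0, q2, q3, q4, q5}  [seen]
{q0, q1, q2, q4, q5} --b--> {q0, q1, q2, q4, q5}  [seen]
{q0, q2, q3, q4} --a--> {q2, q3, q4, q5}  [seen]
{q0, q2, q3, q4} --b--> {q0, q1, q2, q4, q5}  [seen]
{q1, q2, q4, q5} --a--> {q0, q2, q3, q4, q5}  [seen]
{q1, q2, q4, q5} --b--> {q0, q1, q2, q4, q5}  [seen]
Reachable DFA states: {q0}, {q3}, {q4}, ∅, {q0, q5}, {q3, q4}, {q1, q2, q5}, {q0, q2, q3}, {q0, q1, q2, q5}, {q0, q2, q3, q4, q5}, {q0, q1, q4, q5}, {q2, q3, q4, q5}, {q0, q4, q5}, {q0, q1, q2, q4, q5}, {q0, q2, q3, q4}, {q1, q2, q4, q5}.
Accepting DFA states (contain an NFA accepting state): {q0}, {q4}, {q0, q5}, {q3, q4}, {q0, q2, q3}, {q0, q1, q2, q5}, {q0, q2, q3, q4, q5}, {q0, q1, q4, q5}, {q2, q3, q4, q5}, {q0, q4, q5}, {q0, q1, q2, q4, q5}, {q0, q2, q3, q4}, {q1, q2, q4, q5}.

13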